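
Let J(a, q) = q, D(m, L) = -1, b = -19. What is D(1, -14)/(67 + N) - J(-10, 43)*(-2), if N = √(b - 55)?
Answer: 392351/4563 + I*√74/4563 ≈ 85.985 + 0.0018852*I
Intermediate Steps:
N = I*√74 (N = √(-19 - 55) = √(-74) = I*√74 ≈ 8.6023*I)
D(1, -14)/(67 + N) - J(-10, 43)*(-2) = -1/(67 + I*√74) - 43*(-2) = -1/(67 + I*√74) - 1*(-86) = -1/(67 + I*√74) + 86 = 86 - 1/(67 + I*√74)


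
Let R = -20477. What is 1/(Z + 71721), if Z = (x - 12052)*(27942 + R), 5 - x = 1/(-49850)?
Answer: -9970/895895564487 ≈ -1.1129e-8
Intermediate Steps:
x = 249251/49850 (x = 5 - 1/(-49850) = 5 - 1*(-1/49850) = 5 + 1/49850 = 249251/49850 ≈ 5.0000)
Z = -896610622857/9970 (Z = (249251/49850 - 12052)*(27942 - 20477) = -600542949/49850*7465 = -896610622857/9970 ≈ -8.9931e+7)
1/(Z + 71721) = 1/(-896610622857/9970 + 71721) = 1/(-895895564487/9970) = -9970/895895564487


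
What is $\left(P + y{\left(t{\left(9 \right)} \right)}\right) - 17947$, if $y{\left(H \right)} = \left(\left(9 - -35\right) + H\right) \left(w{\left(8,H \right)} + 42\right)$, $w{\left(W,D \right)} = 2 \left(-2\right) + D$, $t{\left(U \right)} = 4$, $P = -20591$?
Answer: $-36522$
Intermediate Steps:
$w{\left(W,D \right)} = -4 + D$
$y{\left(H \right)} = \left(38 + H\right) \left(44 + H\right)$ ($y{\left(H \right)} = \left(\left(9 - -35\right) + H\right) \left(\left(-4 + H\right) + 42\right) = \left(\left(9 + 35\right) + H\right) \left(38 + H\right) = \left(44 + H\right) \left(38 + H\right) = \left(38 + H\right) \left(44 + H\right)$)
$\left(P + y{\left(t{\left(9 \right)} \right)}\right) - 17947 = \left(-20591 + \left(1672 + 4^{2} + 82 \cdot 4\right)\right) - 17947 = \left(-20591 + \left(1672 + 16 + 328\right)\right) - 17947 = \left(-20591 + 2016\right) - 17947 = -18575 - 17947 = -36522$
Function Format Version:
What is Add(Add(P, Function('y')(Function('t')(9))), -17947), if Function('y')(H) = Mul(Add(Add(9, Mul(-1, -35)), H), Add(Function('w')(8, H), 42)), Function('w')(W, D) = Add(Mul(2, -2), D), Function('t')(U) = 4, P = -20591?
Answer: -36522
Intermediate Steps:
Function('w')(W, D) = Add(-4, D)
Function('y')(H) = Mul(Add(38, H), Add(44, H)) (Function('y')(H) = Mul(Add(Add(9, Mul(-1, -35)), H), Add(Add(-4, H), 42)) = Mul(Add(Add(9, 35), H), Add(38, H)) = Mul(Add(44, H), Add(38, H)) = Mul(Add(38, H), Add(44, H)))
Add(Add(P, Function('y')(Function('t')(9))), -17947) = Add(Add(-20591, Add(1672, Pow(4, 2), Mul(82, 4))), -17947) = Add(Add(-20591, Add(1672, 16, 328)), -17947) = Add(Add(-20591, 2016), -17947) = Add(-18575, -17947) = -36522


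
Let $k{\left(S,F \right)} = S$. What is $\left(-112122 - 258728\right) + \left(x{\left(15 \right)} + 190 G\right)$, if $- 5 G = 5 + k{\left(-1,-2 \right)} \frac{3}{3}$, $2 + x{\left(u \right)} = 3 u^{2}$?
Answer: $-370329$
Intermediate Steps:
$x{\left(u \right)} = -2 + 3 u^{2}$
$G = - \frac{4}{5}$ ($G = - \frac{5 - \frac{3}{3}}{5} = - \frac{5 - 3 \cdot \frac{1}{3}}{5} = - \frac{5 - 1}{5} = \left(- \frac{1}{5}\right) 4 = - \frac{4}{5} \approx -0.8$)
$\left(-112122 - 258728\right) + \left(x{\left(15 \right)} + 190 G\right) = \left(-112122 - 258728\right) + \left(\left(-2 + 3 \cdot 15^{2}\right) + 190 \left(- \frac{4}{5}\right)\right) = -370850 + \left(\left(-2 + 3 \cdot 225\right) - 152\right) = -370850 + \left(\left(-2 + 675\right) - 152\right) = -370850 + \left(673 - 152\right) = -370850 + 521 = -370329$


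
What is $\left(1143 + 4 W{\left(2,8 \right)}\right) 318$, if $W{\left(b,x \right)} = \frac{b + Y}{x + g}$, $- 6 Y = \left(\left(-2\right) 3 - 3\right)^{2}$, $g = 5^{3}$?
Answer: $\frac{48327414}{133} \approx 3.6336 \cdot 10^{5}$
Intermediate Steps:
$g = 125$
$Y = - \frac{27}{2}$ ($Y = - \frac{\left(\left(-2\right) 3 - 3\right)^{2}}{6} = - \frac{\left(-6 - 3\right)^{2}}{6} = - \frac{\left(-9\right)^{2}}{6} = \left(- \frac{1}{6}\right) 81 = - \frac{27}{2} \approx -13.5$)
$W{\left(b,x \right)} = \frac{- \frac{27}{2} + b}{125 + x}$ ($W{\left(b,x \right)} = \frac{b - \frac{27}{2}}{x + 125} = \frac{- \frac{27}{2} + b}{125 + x}$)
$\left(1143 + 4 W{\left(2,8 \right)}\right) 318 = \left(1143 + 4 \frac{- \frac{27}{2} + 2}{125 + 8}\right) 318 = \left(1143 + 4 \cdot \frac{1}{133} \left(- \frac{23}{2}\right)\right) 318 = \left(1143 + 4 \left(- \frac{23}{266}\right)\right) 318 = \left(1143 - \frac{46}{133}\right) 318 = \frac{151973}{133} \cdot 318 = \frac{48327414}{133}$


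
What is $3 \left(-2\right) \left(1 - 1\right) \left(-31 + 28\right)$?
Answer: $0$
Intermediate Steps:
$3 \left(-2\right) \left(1 - 1\right) \left(-31 + 28\right) = \left(-6\right) 0 \left(-3\right) = 0 \left(-3\right) = 0$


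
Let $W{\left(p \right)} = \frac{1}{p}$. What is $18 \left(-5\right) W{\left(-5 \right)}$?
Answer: $18$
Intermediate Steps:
$18 \left(-5\right) W{\left(-5 \right)} = \frac{18 \left(-5\right)}{-5} = \left(-90\right) \left(- \frac{1}{5}\right) = 18$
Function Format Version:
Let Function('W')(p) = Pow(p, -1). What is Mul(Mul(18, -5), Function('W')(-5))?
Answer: 18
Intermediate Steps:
Mul(Mul(18, -5), Function('W')(-5)) = Mul(Mul(18, -5), Pow(-5, -1)) = Mul(-90, Rational(-1, 5)) = 18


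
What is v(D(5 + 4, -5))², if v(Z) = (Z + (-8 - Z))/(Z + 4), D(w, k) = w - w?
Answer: 4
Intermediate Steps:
D(w, k) = 0
v(Z) = -8/(4 + Z)
v(D(5 + 4, -5))² = (-8/(4 + 0))² = (-8/4)² = (-8*¼)² = (-2)² = 4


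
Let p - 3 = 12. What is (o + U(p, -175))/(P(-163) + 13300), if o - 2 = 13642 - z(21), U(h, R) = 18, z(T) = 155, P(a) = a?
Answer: 13507/13137 ≈ 1.0282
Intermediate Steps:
p = 15 (p = 3 + 12 = 15)
o = 13489 (o = 2 + (13642 - 1*155) = 2 + (13642 - 155) = 2 + 13487 = 13489)
(o + U(p, -175))/(P(-163) + 13300) = (13489 + 18)/(-163 + 13300) = 13507/13137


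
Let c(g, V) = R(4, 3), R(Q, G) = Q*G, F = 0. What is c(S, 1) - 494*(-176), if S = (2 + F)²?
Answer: 86956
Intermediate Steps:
S = 4 (S = (2 + 0)² = 2² = 4)
R(Q, G) = G*Q
c(g, V) = 12 (c(g, V) = 3*4 = 12)
c(S, 1) - 494*(-176) = 12 - 494*(-176) = 12 + 86944 = 86956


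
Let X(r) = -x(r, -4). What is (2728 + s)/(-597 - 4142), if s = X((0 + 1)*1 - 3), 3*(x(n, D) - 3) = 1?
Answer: -8174/14217 ≈ -0.57495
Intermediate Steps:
x(n, D) = 10/3 (x(n, D) = 3 + (⅓)*1 = 3 + ⅓ = 10/3)
X(r) = -10/3 (X(r) = -1*10/3 = -10/3)
s = -10/3 ≈ -3.3333
(2728 + s)/(-597 - 4142) = (2728 - 10/3)/(-597 - 4142) = (8174/3)/(-4739) = (8174/3)*(-1/4739) = -8174/14217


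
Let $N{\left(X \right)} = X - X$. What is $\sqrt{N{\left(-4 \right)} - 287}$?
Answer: $i \sqrt{287} \approx 16.941 i$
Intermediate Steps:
$N{\left(X \right)} = 0$
$\sqrt{N{\left(-4 \right)} - 287} = \sqrt{0 - 287} = \sqrt{-287} = i \sqrt{287}$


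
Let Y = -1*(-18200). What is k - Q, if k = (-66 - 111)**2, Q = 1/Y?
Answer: 570187799/18200 ≈ 31329.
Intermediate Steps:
Y = 18200
Q = 1/18200 ≈ 5.4945e-5
k = 31329 (k = (-177)**2 = 31329)
k - Q = 31329 - 1*1/18200 = 31329 - 1/18200 = 570187799/18200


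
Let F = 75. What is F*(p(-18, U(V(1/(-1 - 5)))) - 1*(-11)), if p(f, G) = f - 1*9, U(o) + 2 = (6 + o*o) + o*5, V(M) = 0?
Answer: -1200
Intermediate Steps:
U(o) = 4 + o² + 5*o (U(o) = -2 + ((6 + o*o) + o*5) = -2 + ((6 + o²) + 5*o) = -2 + (6 + o² + 5*o) = 4 + o² + 5*o)
p(f, G) = -9 + f (p(f, G) = f - 9 = -9 + f)
F*(p(-18, U(V(1/(-1 - 5)))) - 1*(-11)) = 75*((-9 - 18) - 1*(-11)) = 75*(-27 + 11) = 75*(-16) = -1200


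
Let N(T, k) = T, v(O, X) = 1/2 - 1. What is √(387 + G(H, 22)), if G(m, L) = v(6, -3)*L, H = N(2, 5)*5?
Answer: 2*√94 ≈ 19.391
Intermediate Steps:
v(O, X) = -½ (v(O, X) = ½ - 1 = -½)
H = 10 (H = 2*5 = 10)
G(m, L) = -L/2
√(387 + G(H, 22)) = √(387 - ½*22) = √(387 - 11) = √376 = 2*√94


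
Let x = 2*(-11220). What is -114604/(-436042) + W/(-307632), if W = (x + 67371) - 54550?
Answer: 19725072863/67070236272 ≈ 0.29410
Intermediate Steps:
x = -22440
W = -9619 (W = (-22440 + 67371) - 54550 = 44931 - 54550 = -9619)
-114604/(-436042) + W/(-307632) = -114604/(-436042) - 9619/(-307632) = -114604*(-1/436042) - 9619*(-1/307632) = 57302/218021 + 9619/307632 = 19725072863/67070236272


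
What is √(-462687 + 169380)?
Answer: I*√293307 ≈ 541.58*I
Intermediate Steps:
√(-462687 + 169380) = √(-293307) = I*√293307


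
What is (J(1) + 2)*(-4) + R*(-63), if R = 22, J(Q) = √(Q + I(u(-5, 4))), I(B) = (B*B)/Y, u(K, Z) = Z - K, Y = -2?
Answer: -1394 - 2*I*√158 ≈ -1394.0 - 25.14*I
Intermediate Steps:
I(B) = -B²/2 (I(B) = (B*B)/(-2) = B²*(-½) = -B²/2)
J(Q) = √(-81/2 + Q) (J(Q) = √(Q - (4 - 1*(-5))²/2) = √(Q - (4 + 5)²/2) = √(Q - ½*9²) = √(Q - ½*81) = √(Q - 81/2) = √(-81/2 + Q))
(J(1) + 2)*(-4) + R*(-63) = (√(-162 + 4*1)/2 + 2)*(-4) + 22*(-63) = (√(-162 + 4)/2 + 2)*(-4) - 1386 = (√(-158)/2 + 2)*(-4) - 1386 = ((I*√158)/2 + 2)*(-4) - 1386 = (I*√158/2 + 2)*(-4) - 1386 = (2 + I*√158/2)*(-4) - 1386 = (-8 - 2*I*√158) - 1386 = -1394 - 2*I*√158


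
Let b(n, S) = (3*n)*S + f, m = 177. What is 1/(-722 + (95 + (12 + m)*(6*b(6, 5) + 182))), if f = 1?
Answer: 1/136965 ≈ 7.3011e-6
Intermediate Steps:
b(n, S) = 1 + 3*S*n (b(n, S) = (3*n)*S + 1 = 3*S*n + 1 = 1 + 3*S*n)
1/(-722 + (95 + (12 + m)*(6*b(6, 5) + 182))) = 1/(-722 + (95 + (12 + 177)*(6*(1 + 3*5*6) + 182))) = 1/(-722 + (95 + 189*(6*(1 + 90) + 182))) = 1/(-722 + (95 + 189*(6*91 + 182))) = 1/(-722 + (95 + 189*(546 + 182))) = 1/(-722 + (95 + 189*728)) = 1/(-722 + (95 + 137592)) = 1/(-722 + 137687) = 1/136965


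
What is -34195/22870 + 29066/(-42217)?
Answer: -421669947/193100558 ≈ -2.1837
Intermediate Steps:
-34195/22870 + 29066/(-42217) = -34195*1/22870 + 29066*(-1/42217) = -6839/4574 - 29066/42217 = -421669947/193100558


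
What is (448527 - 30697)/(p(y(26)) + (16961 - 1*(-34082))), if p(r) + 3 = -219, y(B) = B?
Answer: 417830/50821 ≈ 8.2216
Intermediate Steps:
p(r) = -222 (p(r) = -3 - 219 = -222)
(448527 - 30697)/(p(y(26)) + (16961 - 1*(-34082))) = (448527 - 30697)/(-222 + (16961 - 1*(-34082))) = 417830/(-222 + (16961 + 34082)) = 417830/(-222 + 51043) = 417830/50821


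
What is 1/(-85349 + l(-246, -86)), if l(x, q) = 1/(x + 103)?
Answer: -143/12204908 ≈ -1.1717e-5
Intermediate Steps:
l(x, q) = 1/(103 + x)
1/(-85349 + l(-246, -86)) = 1/(-85349 + 1/(103 - 246)) = 1/(-85349 + 1/(-143)) = 1/(-85349 - 1/143) = 1/(-12204908/143) = -143/12204908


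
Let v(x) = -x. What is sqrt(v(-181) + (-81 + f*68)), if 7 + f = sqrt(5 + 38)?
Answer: 2*sqrt(-94 + 17*sqrt(43)) ≈ 8.3610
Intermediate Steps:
f = -7 + sqrt(43) (f = -7 + sqrt(5 + 38) = -7 + sqrt(43) ≈ -0.44256)
sqrt(v(-181) + (-81 + f*68)) = sqrt(-1*(-181) + (-81 + (-7 + sqrt(43))*68)) = sqrt(181 + (-81 + (-476 + 68*sqrt(43)))) = sqrt(181 + (-557 + 68*sqrt(43))) = sqrt(-376 + 68*sqrt(43))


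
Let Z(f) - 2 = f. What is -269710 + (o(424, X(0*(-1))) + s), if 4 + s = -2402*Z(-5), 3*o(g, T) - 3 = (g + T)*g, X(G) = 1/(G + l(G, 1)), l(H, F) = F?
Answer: -607321/3 ≈ -2.0244e+5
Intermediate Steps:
Z(f) = 2 + f
X(G) = 1/(1 + G) (X(G) = 1/(G + 1) = 1/(1 + G))
o(g, T) = 1 + g*(T + g)/3 (o(g, T) = 1 + ((g + T)*g)/3 = 1 + ((T + g)*g)/3 = 1 + (g*(T + g))/3 = 1 + g*(T + g)/3)
s = 7202 (s = -4 - 2402*(2 - 5) = -4 - 2402*(-3) = -4 + 7206 = 7202)
-269710 + (o(424, X(0*(-1))) + s) = -269710 + ((1 + (1/3)*424**2 + (1/3)*424/(1 + 0*(-1))) + 7202) = -269710 + ((1 + (1/3)*179776 + (1/3)*424/(1 + 0)) + 7202) = -269710 + ((1 + 179776/3 + (1/3)*424/1) + 7202) = -269710 + ((1 + 179776/3 + (1/3)*1*424) + 7202) = -269710 + ((1 + 179776/3 + 424/3) + 7202) = -269710 + (180203/3 + 7202) = -269710 + 201809/3 = -607321/3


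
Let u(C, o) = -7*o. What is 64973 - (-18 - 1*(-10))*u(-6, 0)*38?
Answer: 64973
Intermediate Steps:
64973 - (-18 - 1*(-10))*u(-6, 0)*38 = 64973 - (-18 - 1*(-10))*(-7*0)*38 = 64973 - (-18 + 10)*0*38 = 64973 - (-8*0)*38 = 64973 - 0*38 = 64973 - 1*0 = 64973 + 0 = 64973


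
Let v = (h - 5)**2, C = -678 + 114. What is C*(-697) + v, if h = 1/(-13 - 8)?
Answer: 173371864/441 ≈ 3.9313e+5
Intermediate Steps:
C = -564
h = -1/21 (h = 1/(-21) = -1/21 ≈ -0.047619)
v = 11236/441 (v = (-1/21 - 5)**2 = (-106/21)**2 = 11236/441 ≈ 25.478)
C*(-697) + v = -564*(-697) + 11236/441 = 393108 + 11236/441 = 173371864/441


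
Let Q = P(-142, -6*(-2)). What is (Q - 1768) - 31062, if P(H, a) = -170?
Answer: -33000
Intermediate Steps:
Q = -170
(Q - 1768) - 31062 = (-170 - 1768) - 31062 = -1938 - 31062 = -33000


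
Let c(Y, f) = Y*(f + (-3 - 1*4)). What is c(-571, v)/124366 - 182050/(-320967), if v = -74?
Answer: 37485875017/39917381922 ≈ 0.93909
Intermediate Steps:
c(Y, f) = Y*(-7 + f) (c(Y, f) = Y*(f + (-3 - 4)) = Y*(f - 7) = Y*(-7 + f))
c(-571, v)/124366 - 182050/(-320967) = -571*(-7 - 74)/124366 - 182050/(-320967) = -571*(-81)*(1/124366) - 182050*(-1/320967) = 46251*(1/124366) + 182050/320967 = 46251/124366 + 182050/320967 = 37485875017/39917381922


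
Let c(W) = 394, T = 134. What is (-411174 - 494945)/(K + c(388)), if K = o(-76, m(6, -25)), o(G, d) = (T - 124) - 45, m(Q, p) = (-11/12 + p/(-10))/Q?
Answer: -906119/359 ≈ -2524.0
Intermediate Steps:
m(Q, p) = (-11/12 - p/10)/Q (m(Q, p) = (-11*1/12 + p*(-1/10))/Q = (-11/12 - p/10)/Q)
o(G, d) = -35 (o(G, d) = (134 - 124) - 45 = 10 - 45 = -35)
K = -35
(-411174 - 494945)/(K + c(388)) = (-411174 - 494945)/(-35 + 394) = -906119/359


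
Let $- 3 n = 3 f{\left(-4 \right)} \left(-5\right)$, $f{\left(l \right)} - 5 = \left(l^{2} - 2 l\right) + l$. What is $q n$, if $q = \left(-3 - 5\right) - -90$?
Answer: $10250$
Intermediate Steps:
$f{\left(l \right)} = 5 + l^{2} - l$ ($f{\left(l \right)} = 5 + \left(\left(l^{2} - 2 l\right) + l\right) = 5 + \left(l^{2} - l\right) = 5 + l^{2} - l$)
$q = 82$ ($q = \left(-3 - 5\right) + 90 = -8 + 90 = 82$)
$n = 125$ ($n = - \frac{3 \left(5 + \left(-4\right)^{2} - -4\right) \left(-5\right)}{3} = - \frac{3 \left(5 + 16 + 4\right) \left(-5\right)}{3} = - \frac{3 \cdot 25 \left(-5\right)}{3} = - \frac{75 \left(-5\right)}{3} = \left(- \frac{1}{3}\right) \left(-375\right) = 125$)
$q n = 82 \cdot 125 = 10250$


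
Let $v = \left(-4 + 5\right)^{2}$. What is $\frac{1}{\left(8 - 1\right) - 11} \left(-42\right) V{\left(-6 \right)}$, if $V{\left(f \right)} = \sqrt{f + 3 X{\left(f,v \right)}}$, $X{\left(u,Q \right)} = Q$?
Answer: $\frac{21 i \sqrt{3}}{2} \approx 18.187 i$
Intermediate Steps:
$v = 1$ ($v = 1^{2} = 1$)
$V{\left(f \right)} = \sqrt{3 + f}$ ($V{\left(f \right)} = \sqrt{f + 3 \cdot 1} = \sqrt{f + 3} = \sqrt{3 + f}$)
$\frac{1}{\left(8 - 1\right) - 11} \left(-42\right) V{\left(-6 \right)} = \frac{1}{\left(8 - 1\right) - 11} \left(-42\right) \sqrt{3 - 6} = \frac{1}{7 - 11} \left(-42\right) \sqrt{-3} = \frac{1}{-4} \left(-42\right) i \sqrt{3} = \left(- \frac{1}{4}\right) \left(-42\right) i \sqrt{3} = \frac{21 i \sqrt{3}}{2}$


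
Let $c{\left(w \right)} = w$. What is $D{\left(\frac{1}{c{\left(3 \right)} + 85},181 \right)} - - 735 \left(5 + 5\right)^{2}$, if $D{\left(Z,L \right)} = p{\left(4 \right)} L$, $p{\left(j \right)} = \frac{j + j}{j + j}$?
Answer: $73681$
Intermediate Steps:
$p{\left(j \right)} = 1$ ($p{\left(j \right)} = \frac{2 j}{2 j} = 2 j \frac{1}{2 j} = 1$)
$D{\left(Z,L \right)} = L$ ($D{\left(Z,L \right)} = 1 L = L$)
$D{\left(\frac{1}{c{\left(3 \right)} + 85},181 \right)} - - 735 \left(5 + 5\right)^{2} = 181 - - 735 \left(5 + 5\right)^{2} = 181 - - 735 \cdot 10^{2} = 181 - \left(-735\right) 100 = 181 - -73500 = 181 + 73500 = 73681$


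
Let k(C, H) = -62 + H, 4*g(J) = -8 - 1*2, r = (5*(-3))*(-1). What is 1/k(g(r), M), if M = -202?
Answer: -1/264 ≈ -0.0037879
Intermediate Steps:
r = 15 (r = -15*(-1) = 15)
g(J) = -5/2 (g(J) = (-8 - 1*2)/4 = (-8 - 2)/4 = (¼)*(-10) = -5/2)
1/k(g(r), M) = 1/(-62 - 202) = 1/(-264) = -1/264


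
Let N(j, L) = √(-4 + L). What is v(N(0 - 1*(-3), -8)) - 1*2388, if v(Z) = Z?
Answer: -2388 + 2*I*√3 ≈ -2388.0 + 3.4641*I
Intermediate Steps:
v(N(0 - 1*(-3), -8)) - 1*2388 = √(-4 - 8) - 1*2388 = √(-12) - 2388 = 2*I*√3 - 2388 = -2388 + 2*I*√3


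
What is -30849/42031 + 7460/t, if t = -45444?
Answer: -428863304/477514191 ≈ -0.89812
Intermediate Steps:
-30849/42031 + 7460/t = -30849/42031 + 7460/(-45444) = -30849*1/42031 + 7460*(-1/45444) = -30849/42031 - 1865/11361 = -428863304/477514191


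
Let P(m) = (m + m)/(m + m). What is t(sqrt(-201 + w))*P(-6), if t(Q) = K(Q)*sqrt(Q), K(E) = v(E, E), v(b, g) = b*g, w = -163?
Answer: -364*91**(1/4)*(1 + I) ≈ -1124.2 - 1124.2*I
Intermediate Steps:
K(E) = E**2 (K(E) = E*E = E**2)
P(m) = 1 (P(m) = (2*m)/((2*m)) = (2*m)*(1/(2*m)) = 1)
t(Q) = Q**(5/2) (t(Q) = Q**2*sqrt(Q) = Q**(5/2))
t(sqrt(-201 + w))*P(-6) = (sqrt(-201 - 163))**(5/2)*1 = (sqrt(-364))**(5/2)*1 = (2*I*sqrt(91))**(5/2)*1 = (364*sqrt(2)*91**(1/4)*(-sqrt(I)))*1 = 364*sqrt(2)*91**(1/4)*(-sqrt(I))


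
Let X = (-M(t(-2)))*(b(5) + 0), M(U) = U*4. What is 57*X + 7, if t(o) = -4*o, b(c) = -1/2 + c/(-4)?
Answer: 3199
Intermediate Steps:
b(c) = -½ - c/4 (b(c) = -1*½ + c*(-¼) = -½ - c/4)
M(U) = 4*U
X = 56 (X = (-4*(-4*(-2)))*((-½ - ¼*5) + 0) = (-4*8)*((-½ - 5/4) + 0) = (-1*32)*(-7/4 + 0) = -32*(-7/4) = 56)
57*X + 7 = 57*56 + 7 = 3192 + 7 = 3199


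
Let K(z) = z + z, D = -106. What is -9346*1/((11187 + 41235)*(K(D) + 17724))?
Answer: -4673/459007032 ≈ -1.0181e-5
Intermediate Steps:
K(z) = 2*z
-9346*1/((11187 + 41235)*(K(D) + 17724)) = -9346*1/((11187 + 41235)*(2*(-106) + 17724)) = -9346*1/(52422*(-212 + 17724)) = -9346/(17512*52422) = -9346/918014064 = -9346*1/918014064 = -4673/459007032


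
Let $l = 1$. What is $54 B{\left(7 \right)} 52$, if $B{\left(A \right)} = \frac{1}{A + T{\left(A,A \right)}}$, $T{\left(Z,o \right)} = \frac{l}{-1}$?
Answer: $468$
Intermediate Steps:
$T{\left(Z,o \right)} = -1$ ($T{\left(Z,o \right)} = 1 \frac{1}{-1} = 1 \left(-1\right) = -1$)
$B{\left(A \right)} = \frac{1}{-1 + A}$ ($B{\left(A \right)} = \frac{1}{A - 1} = \frac{1}{-1 + A}$)
$54 B{\left(7 \right)} 52 = \frac{54}{-1 + 7} \cdot 52 = \frac{54}{6} \cdot 52 = 54 \cdot \frac{1}{6} \cdot 52 = 9 \cdot 52 = 468$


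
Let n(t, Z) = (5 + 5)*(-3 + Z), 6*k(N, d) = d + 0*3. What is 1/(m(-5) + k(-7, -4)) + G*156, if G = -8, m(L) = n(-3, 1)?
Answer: -77379/62 ≈ -1248.0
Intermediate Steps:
k(N, d) = d/6 (k(N, d) = (d + 0*3)/6 = (d + 0)/6 = d/6)
n(t, Z) = -30 + 10*Z (n(t, Z) = 10*(-3 + Z) = -30 + 10*Z)
m(L) = -20 (m(L) = -30 + 10*1 = -30 + 10 = -20)
1/(m(-5) + k(-7, -4)) + G*156 = 1/(-20 + (1/6)*(-4)) - 8*156 = 1/(-20 - 2/3) - 1248 = 1/(-62/3) - 1248 = -3/62 - 1248 = -77379/62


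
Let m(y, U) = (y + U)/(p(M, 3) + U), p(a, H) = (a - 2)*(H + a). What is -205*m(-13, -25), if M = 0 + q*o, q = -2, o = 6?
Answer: 7790/101 ≈ 77.129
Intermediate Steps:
M = -12 (M = 0 - 2*6 = 0 - 12 = -12)
p(a, H) = (-2 + a)*(H + a)
m(y, U) = (U + y)/(126 + U) (m(y, U) = (y + U)/(((-12)**2 - 2*3 - 2*(-12) + 3*(-12)) + U) = (U + y)/((144 - 6 + 24 - 36) + U) = (U + y)/(126 + U))
-205*m(-13, -25) = -205*(-25 - 13)/(126 - 25) = -205*(-38)/101 = -205*(-38/101) = 7790/101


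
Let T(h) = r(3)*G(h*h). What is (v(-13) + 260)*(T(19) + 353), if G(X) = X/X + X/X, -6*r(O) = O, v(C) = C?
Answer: 86944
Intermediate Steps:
r(O) = -O/6
G(X) = 2 (G(X) = 1 + 1 = 2)
T(h) = -1 (T(h) = -1/6*3*2 = -1/2*2 = -1)
(v(-13) + 260)*(T(19) + 353) = (-13 + 260)*(-1 + 353) = 247*352 = 86944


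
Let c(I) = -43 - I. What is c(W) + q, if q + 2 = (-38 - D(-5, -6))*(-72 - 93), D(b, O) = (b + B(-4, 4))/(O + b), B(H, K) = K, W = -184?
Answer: 6424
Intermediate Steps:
D(b, O) = (4 + b)/(O + b) (D(b, O) = (b + 4)/(O + b) = (4 + b)/(O + b))
q = 6283 (q = -2 + (-38 - (4 - 5)/(-6 - 5))*(-72 - 93) = -2 + (-38 - (-1)/(-11))*(-165) = -2 + (-38 - (-1)*(-1)/11)*(-165) = -2 + (-38 - 1*1/11)*(-165) = -2 + (-38 - 1/11)*(-165) = -2 - 419/11*(-165) = -2 + 6285 = 6283)
c(W) + q = (-43 - 1*(-184)) + 6283 = (-43 + 184) + 6283 = 141 + 6283 = 6424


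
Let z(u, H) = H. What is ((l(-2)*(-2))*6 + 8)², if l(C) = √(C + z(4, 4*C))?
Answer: -1376 - 192*I*√10 ≈ -1376.0 - 607.16*I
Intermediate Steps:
l(C) = √5*√C (l(C) = √(C + 4*C) = √(5*C) = √5*√C)
((l(-2)*(-2))*6 + 8)² = (((√5*√(-2))*(-2))*6 + 8)² = (((√5*(I*√2))*(-2))*6 + 8)² = (((I*√10)*(-2))*6 + 8)² = (-2*I*√10*6 + 8)² = (-12*I*√10 + 8)² = (8 - 12*I*√10)²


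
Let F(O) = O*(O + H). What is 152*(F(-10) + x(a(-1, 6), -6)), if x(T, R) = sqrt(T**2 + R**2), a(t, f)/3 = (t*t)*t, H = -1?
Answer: 16720 + 456*sqrt(5) ≈ 17740.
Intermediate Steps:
a(t, f) = 3*t**3 (a(t, f) = 3*((t*t)*t) = 3*(t**2*t) = 3*t**3)
x(T, R) = sqrt(R**2 + T**2)
F(O) = O*(-1 + O) (F(O) = O*(O - 1) = O*(-1 + O))
152*(F(-10) + x(a(-1, 6), -6)) = 152*(-10*(-1 - 10) + sqrt((-6)**2 + (3*(-1)**3)**2)) = 152*(-10*(-11) + sqrt(36 + (3*(-1))**2)) = 152*(110 + sqrt(36 + (-3)**2)) = 152*(110 + sqrt(36 + 9)) = 152*(110 + sqrt(45)) = 152*(110 + 3*sqrt(5)) = 16720 + 456*sqrt(5)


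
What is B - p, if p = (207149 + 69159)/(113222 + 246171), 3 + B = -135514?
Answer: -48704137489/359393 ≈ -1.3552e+5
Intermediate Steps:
B = -135517 (B = -3 - 135514 = -135517)
p = 276308/359393 ≈ 0.76882
B - p = -135517 - 1*276308/359393 = -135517 - 276308/359393 = -48704137489/359393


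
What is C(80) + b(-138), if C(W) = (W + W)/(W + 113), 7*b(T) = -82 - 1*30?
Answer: -2928/193 ≈ -15.171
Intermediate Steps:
b(T) = -16 (b(T) = (-82 - 1*30)/7 = (-82 - 30)/7 = (⅐)*(-112) = -16)
C(W) = 2*W/(113 + W) (C(W) = (2*W)/(113 + W) = 2*W/(113 + W))
C(80) + b(-138) = 2*80/(113 + 80) - 16 = 2*80/193 - 16 = 2*80*(1/193) - 16 = 160/193 - 16 = -2928/193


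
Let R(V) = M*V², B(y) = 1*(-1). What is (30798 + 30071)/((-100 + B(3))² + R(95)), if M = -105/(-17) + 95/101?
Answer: 104512073/127800617 ≈ 0.81777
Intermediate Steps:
B(y) = -1
M = 12220/1717 (M = -105*(-1/17) + 95*(1/101) = 105/17 + 95/101 = 12220/1717 ≈ 7.1171)
R(V) = 12220*V²/1717
(30798 + 30071)/((-100 + B(3))² + R(95)) = (30798 + 30071)/((-100 - 1)² + (12220/1717)*95²) = 60869/((-101)² + (12220/1717)*9025) = 60869/(10201 + 110285500/1717) = 60869/(127800617/1717) = 60869*(1717/127800617) = 104512073/127800617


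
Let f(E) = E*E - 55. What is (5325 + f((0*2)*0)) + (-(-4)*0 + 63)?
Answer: 5333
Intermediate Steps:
f(E) = -55 + E**2 (f(E) = E**2 - 55 = -55 + E**2)
(5325 + f((0*2)*0)) + (-(-4)*0 + 63) = (5325 + (-55 + ((0*2)*0)**2)) + (-(-4)*0 + 63) = (5325 + (-55 + (0*0)**2)) + (-4*0 + 63) = (5325 + (-55 + 0**2)) + (0 + 63) = (5325 + (-55 + 0)) + 63 = (5325 - 55) + 63 = 5270 + 63 = 5333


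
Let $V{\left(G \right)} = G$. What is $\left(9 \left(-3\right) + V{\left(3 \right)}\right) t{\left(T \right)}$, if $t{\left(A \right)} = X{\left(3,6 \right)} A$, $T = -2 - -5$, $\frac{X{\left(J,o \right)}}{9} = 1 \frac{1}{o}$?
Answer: $-108$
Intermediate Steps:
$X{\left(J,o \right)} = \frac{9}{o}$ ($X{\left(J,o \right)} = 9 \cdot 1 \frac{1}{o} = \frac{9}{o}$)
$T = 3$ ($T = -2 + 5 = 3$)
$t{\left(A \right)} = \frac{3 A}{2}$ ($t{\left(A \right)} = \frac{9}{6} A = 9 \cdot \frac{1}{6} A = \frac{3 A}{2}$)
$\left(9 \left(-3\right) + V{\left(3 \right)}\right) t{\left(T \right)} = \left(9 \left(-3\right) + 3\right) \frac{3}{2} \cdot 3 = \left(-27 + 3\right) \frac{9}{2} = \left(-24\right) \frac{9}{2} = -108$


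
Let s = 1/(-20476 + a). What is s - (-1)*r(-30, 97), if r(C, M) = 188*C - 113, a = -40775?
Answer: -352377004/61251 ≈ -5753.0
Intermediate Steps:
r(C, M) = -113 + 188*C
s = -1/61251 (s = 1/(-20476 - 40775) = 1/(-61251) = -1/61251 ≈ -1.6326e-5)
s - (-1)*r(-30, 97) = -1/61251 - (-1)*(-113 + 188*(-30)) = -1/61251 - (-1)*(-113 - 5640) = -1/61251 - (-1)*(-5753) = -1/61251 - 1*5753 = -1/61251 - 5753 = -352377004/61251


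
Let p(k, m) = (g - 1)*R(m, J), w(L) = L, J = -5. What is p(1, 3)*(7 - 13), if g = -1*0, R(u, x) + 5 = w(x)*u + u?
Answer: -102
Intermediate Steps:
R(u, x) = -5 + u + u*x (R(u, x) = -5 + (x*u + u) = -5 + (u*x + u) = -5 + (u + u*x) = -5 + u + u*x)
g = 0
p(k, m) = 5 + 4*m (p(k, m) = (0 - 1)*(-5 + m + m*(-5)) = -(-5 + m - 5*m) = -(-5 - 4*m) = 5 + 4*m)
p(1, 3)*(7 - 13) = (5 + 4*3)*(7 - 13) = (5 + 12)*(-6) = 17*(-6) = -102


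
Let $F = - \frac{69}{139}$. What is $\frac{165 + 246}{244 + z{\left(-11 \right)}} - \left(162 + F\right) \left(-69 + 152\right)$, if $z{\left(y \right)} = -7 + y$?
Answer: $- \frac{421041213}{31414} \approx -13403.0$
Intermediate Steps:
$F = - \frac{69}{139}$ ($F = \left(-69\right) \frac{1}{139} = - \frac{69}{139} \approx -0.4964$)
$\frac{165 + 246}{244 + z{\left(-11 \right)}} - \left(162 + F\right) \left(-69 + 152\right) = \frac{165 + 246}{244 - 18} - \left(162 - \frac{69}{139}\right) \left(-69 + 152\right) = \frac{411}{244 - 18} - \frac{22449}{139} \cdot 83 = \frac{411}{226} - \frac{1863267}{139} = - \frac{421041213}{31414}$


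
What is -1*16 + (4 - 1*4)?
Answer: -16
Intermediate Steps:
-1*16 + (4 - 1*4) = -16 + (4 - 4) = -16 + 0 = -16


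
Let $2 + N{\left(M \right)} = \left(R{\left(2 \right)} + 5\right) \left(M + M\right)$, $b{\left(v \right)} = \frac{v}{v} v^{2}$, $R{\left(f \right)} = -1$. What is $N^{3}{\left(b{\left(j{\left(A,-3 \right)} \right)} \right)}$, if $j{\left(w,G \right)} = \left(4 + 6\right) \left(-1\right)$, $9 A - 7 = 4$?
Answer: $508169592$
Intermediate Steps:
$A = \frac{11}{9}$ ($A = \frac{7}{9} + \frac{1}{9} \cdot 4 = \frac{7}{9} + \frac{4}{9} = \frac{11}{9} \approx 1.2222$)
$j{\left(w,G \right)} = -10$ ($j{\left(w,G \right)} = 10 \left(-1\right) = -10$)
$b{\left(v \right)} = v^{2}$ ($b{\left(v \right)} = 1 v^{2} = v^{2}$)
$N{\left(M \right)} = -2 + 8 M$ ($N{\left(M \right)} = -2 + \left(-1 + 5\right) \left(M + M\right) = -2 + 4 \cdot 2 M = -2 + 8 M$)
$N^{3}{\left(b{\left(j{\left(A,-3 \right)} \right)} \right)} = \left(-2 + 8 \left(-10\right)^{2}\right)^{3} = \left(-2 + 8 \cdot 100\right)^{3} = \left(-2 + 800\right)^{3} = 798^{3} = 508169592$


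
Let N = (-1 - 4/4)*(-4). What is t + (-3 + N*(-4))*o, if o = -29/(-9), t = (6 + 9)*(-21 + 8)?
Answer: -2770/9 ≈ -307.78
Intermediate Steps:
N = 8 (N = (-1 - 4*¼)*(-4) = (-1 - 1)*(-4) = -2*(-4) = 8)
t = -195 (t = 15*(-13) = -195)
o = 29/9 (o = -29*(-⅑) = 29/9 ≈ 3.2222)
t + (-3 + N*(-4))*o = -195 + (-3 + 8*(-4))*(29/9) = -195 + (-3 - 32)*(29/9) = -195 - 35*29/9 = -195 - 1015/9 = -2770/9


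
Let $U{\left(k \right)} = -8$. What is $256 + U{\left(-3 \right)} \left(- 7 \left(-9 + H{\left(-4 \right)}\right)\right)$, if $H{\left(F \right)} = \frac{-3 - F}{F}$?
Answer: $-262$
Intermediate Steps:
$H{\left(F \right)} = \frac{-3 - F}{F}$
$256 + U{\left(-3 \right)} \left(- 7 \left(-9 + H{\left(-4 \right)}\right)\right) = 256 - 8 \left(- 7 \left(-9 + \frac{-3 - -4}{-4}\right)\right) = 256 - 8 \left(- 7 \left(-9 - \frac{-3 + 4}{4}\right)\right) = 256 - 8 \left(- 7 \left(-9 - \frac{1}{4}\right)\right) = 256 - 8 \left(\left(-7\right) \left(- \frac{37}{4}\right)\right) = 256 - 518 = -262$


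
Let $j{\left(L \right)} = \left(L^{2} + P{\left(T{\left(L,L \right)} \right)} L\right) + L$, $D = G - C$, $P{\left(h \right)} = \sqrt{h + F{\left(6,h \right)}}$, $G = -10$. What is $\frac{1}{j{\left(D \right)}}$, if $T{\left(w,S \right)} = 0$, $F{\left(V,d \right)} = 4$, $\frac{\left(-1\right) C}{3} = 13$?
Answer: $\frac{1}{928} \approx 0.0010776$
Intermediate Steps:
$C = -39$ ($C = \left(-3\right) 13 = -39$)
$P{\left(h \right)} = \sqrt{4 + h}$ ($P{\left(h \right)} = \sqrt{h + 4} = \sqrt{4 + h}$)
$D = 29$ ($D = -10 - -39 = -10 + 39 = 29$)
$j{\left(L \right)} = L^{2} + 3 L$ ($j{\left(L \right)} = \left(L^{2} + \sqrt{4 + 0} L\right) + L = \left(L^{2} + \sqrt{4} L\right) + L = \left(L^{2} + 2 L\right) + L = L^{2} + 3 L$)
$\frac{1}{j{\left(D \right)}} = \frac{1}{29 \left(3 + 29\right)} = \frac{1}{29 \cdot 32} = \frac{1}{928}$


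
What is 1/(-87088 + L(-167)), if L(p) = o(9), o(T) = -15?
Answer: -1/87103 ≈ -1.1481e-5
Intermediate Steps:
L(p) = -15
1/(-87088 + L(-167)) = 1/(-87088 - 15) = 1/(-87103) = -1/87103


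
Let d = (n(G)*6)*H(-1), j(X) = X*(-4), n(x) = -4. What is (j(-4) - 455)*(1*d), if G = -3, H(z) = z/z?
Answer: 10536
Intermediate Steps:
H(z) = 1
j(X) = -4*X
d = -24 (d = -4*6*1 = -24*1 = -24)
(j(-4) - 455)*(1*d) = (-4*(-4) - 455)*(1*(-24)) = (16 - 455)*(-24) = -439*(-24) = 10536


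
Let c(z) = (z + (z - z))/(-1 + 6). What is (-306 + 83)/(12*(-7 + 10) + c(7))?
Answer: -1115/187 ≈ -5.9626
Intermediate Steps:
c(z) = z/5 (c(z) = (z + 0)/5 = z*(⅕) = z/5)
(-306 + 83)/(12*(-7 + 10) + c(7)) = (-306 + 83)/(12*(-7 + 10) + (⅕)*7) = -223/(12*3 + 7/5) = -223/(36 + 7/5) = -223/187/5 = -223*5/187 = -1115/187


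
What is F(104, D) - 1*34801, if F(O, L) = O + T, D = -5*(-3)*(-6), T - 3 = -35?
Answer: -34729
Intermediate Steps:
T = -32 (T = 3 - 35 = -32)
D = -90 (D = 15*(-6) = -90)
F(O, L) = -32 + O (F(O, L) = O - 32 = -32 + O)
F(104, D) - 1*34801 = (-32 + 104) - 1*34801 = 72 - 34801 = -34729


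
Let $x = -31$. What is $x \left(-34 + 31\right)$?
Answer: $93$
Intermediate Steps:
$x \left(-34 + 31\right) = - 31 \left(-34 + 31\right) = \left(-31\right) \left(-3\right) = 93$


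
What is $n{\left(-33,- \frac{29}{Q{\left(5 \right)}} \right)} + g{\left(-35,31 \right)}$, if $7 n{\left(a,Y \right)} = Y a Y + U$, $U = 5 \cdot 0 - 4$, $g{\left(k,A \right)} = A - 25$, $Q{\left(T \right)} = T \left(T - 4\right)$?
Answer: $- \frac{3829}{25} \approx -153.16$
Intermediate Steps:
$Q{\left(T \right)} = T \left(-4 + T\right)$
$g{\left(k,A \right)} = -25 + A$ ($g{\left(k,A \right)} = A - 25 = -25 + A$)
$U = -4$ ($U = 0 - 4 = -4$)
$n{\left(a,Y \right)} = - \frac{4}{7} + \frac{a Y^{2}}{7}$ ($n{\left(a,Y \right)} = \frac{Y a Y - 4}{7} = \frac{a Y^{2} - 4}{7} = \frac{-4 + a Y^{2}}{7} = - \frac{4}{7} + \frac{a Y^{2}}{7}$)
$n{\left(-33,- \frac{29}{Q{\left(5 \right)}} \right)} + g{\left(-35,31 \right)} = \left(- \frac{4}{7} + \frac{1}{7} \left(-33\right) \left(- \frac{29}{5 \left(-4 + 5\right)}\right)^{2}\right) + \left(-25 + 31\right) = \left(- \frac{4}{7} + \frac{1}{7} \left(-33\right) \left(- \frac{29}{5 \cdot 1}\right)^{2}\right) + 6 = \left(- \frac{4}{7} + \frac{1}{7} \left(-33\right) \left(- \frac{29}{5}\right)^{2}\right) + 6 = \left(- \frac{4}{7} + \frac{1}{7} \left(-33\right) \frac{841}{25}\right) + 6 = \left(- \frac{4}{7} - \frac{27753}{175}\right) + 6 = - \frac{3979}{25} + 6 = - \frac{3829}{25}$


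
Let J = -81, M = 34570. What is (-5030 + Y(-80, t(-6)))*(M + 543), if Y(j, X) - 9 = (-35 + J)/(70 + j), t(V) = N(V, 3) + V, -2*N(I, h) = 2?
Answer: -879475311/5 ≈ -1.7590e+8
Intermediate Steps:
N(I, h) = -1 (N(I, h) = -1/2*2 = -1)
t(V) = -1 + V
Y(j, X) = 9 - 116/(70 + j) (Y(j, X) = 9 + (-35 - 81)/(70 + j) = 9 - 116/(70 + j))
(-5030 + Y(-80, t(-6)))*(M + 543) = (-5030 + (514 + 9*(-80))/(70 - 80))*(34570 + 543) = (-5030 + (514 - 720)/(-10))*35113 = (-5030 - 1/10*(-206))*35113 = (-5030 + 103/5)*35113 = -25047/5*35113 = -879475311/5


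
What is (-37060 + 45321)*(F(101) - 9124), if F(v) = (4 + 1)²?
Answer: -75166839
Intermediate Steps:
F(v) = 25 (F(v) = 5² = 25)
(-37060 + 45321)*(F(101) - 9124) = (-37060 + 45321)*(25 - 9124) = 8261*(-9099) = -75166839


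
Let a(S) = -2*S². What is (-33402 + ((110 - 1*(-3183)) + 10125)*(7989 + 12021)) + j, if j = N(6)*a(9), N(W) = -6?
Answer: 268461750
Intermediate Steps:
j = 972 (j = -(-12)*9² = -(-12)*81 = -6*(-162) = 972)
(-33402 + ((110 - 1*(-3183)) + 10125)*(7989 + 12021)) + j = (-33402 + ((110 - 1*(-3183)) + 10125)*(7989 + 12021)) + 972 = (-33402 + ((110 + 3183) + 10125)*20010) + 972 = (-33402 + (3293 + 10125)*20010) + 972 = (-33402 + 13418*20010) + 972 = (-33402 + 268494180) + 972 = 268460778 + 972 = 268461750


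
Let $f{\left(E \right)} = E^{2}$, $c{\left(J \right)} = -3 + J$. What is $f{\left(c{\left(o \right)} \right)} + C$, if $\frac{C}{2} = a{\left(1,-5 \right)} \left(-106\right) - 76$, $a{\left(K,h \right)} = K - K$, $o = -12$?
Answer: $73$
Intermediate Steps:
$a{\left(K,h \right)} = 0$
$C = -152$ ($C = 2 \left(0 \left(-106\right) - 76\right) = 2 \left(0 - 76\right) = 2 \left(-76\right) = -152$)
$f{\left(c{\left(o \right)} \right)} + C = \left(-3 - 12\right)^{2} - 152 = \left(-15\right)^{2} - 152 = 225 - 152 = 73$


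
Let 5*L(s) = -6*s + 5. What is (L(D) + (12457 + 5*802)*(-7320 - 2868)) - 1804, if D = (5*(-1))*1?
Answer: -167767593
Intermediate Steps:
D = -5 (D = -5*1 = -5)
L(s) = 1 - 6*s/5 (L(s) = (-6*s + 5)/5 = (5 - 6*s)/5 = 1 - 6*s/5)
(L(D) + (12457 + 5*802)*(-7320 - 2868)) - 1804 = ((1 - 6/5*(-5)) + (12457 + 5*802)*(-7320 - 2868)) - 1804 = ((1 + 6) + (12457 + 4010)*(-10188)) - 1804 = (7 + 16467*(-10188)) - 1804 = (7 - 167765796) - 1804 = -167765789 - 1804 = -167767593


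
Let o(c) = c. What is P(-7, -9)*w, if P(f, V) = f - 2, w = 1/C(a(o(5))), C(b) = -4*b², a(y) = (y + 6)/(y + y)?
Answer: 225/121 ≈ 1.8595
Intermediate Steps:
a(y) = (6 + y)/(2*y) (a(y) = (6 + y)/((2*y)) = (6 + y)*(1/(2*y)) = (6 + y)/(2*y))
w = -25/121 (w = 1/(-4*(6 + 5)²/100) = 1/(-4*((½)*(⅕)*11)²) = 1/(-4*(11/10)²) = 1/(-4*121/100) = 1/(-121/25) = -25/121 ≈ -0.20661)
P(f, V) = -2 + f
P(-7, -9)*w = (-2 - 7)*(-25/121) = -9*(-25/121) = 225/121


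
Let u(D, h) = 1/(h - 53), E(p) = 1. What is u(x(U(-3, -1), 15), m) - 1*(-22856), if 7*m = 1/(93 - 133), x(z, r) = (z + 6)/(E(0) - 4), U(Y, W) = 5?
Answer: 339205616/14841 ≈ 22856.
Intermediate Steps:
x(z, r) = -2 - z/3 (x(z, r) = (z + 6)/(1 - 4) = (6 + z)/(-3) = (6 + z)*(-1/3) = -2 - z/3)
m = -1/280 (m = 1/(7*(93 - 133)) = (1/7)/(-40) = (1/7)*(-1/40) = -1/280 ≈ -0.0035714)
u(D, h) = 1/(-53 + h)
u(x(U(-3, -1), 15), m) - 1*(-22856) = 1/(-53 - 1/280) - 1*(-22856) = 1/(-14841/280) + 22856 = -280/14841 + 22856 = 339205616/14841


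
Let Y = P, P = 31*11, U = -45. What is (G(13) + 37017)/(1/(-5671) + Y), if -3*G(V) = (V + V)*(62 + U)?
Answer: 627263639/5801430 ≈ 108.12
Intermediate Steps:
G(V) = -34*V/3 (G(V) = -(V + V)*(62 - 45)/3 = -2*V*17/3 = -34*V/3)
P = 341
Y = 341
(G(13) + 37017)/(1/(-5671) + Y) = (-34/3*13 + 37017)/(1/(-5671) + 341) = (-442/3 + 37017)/(-1/5671 + 341) = 110609/(3*(1933810/5671)) = (110609/3)*(5671/1933810) = 627263639/5801430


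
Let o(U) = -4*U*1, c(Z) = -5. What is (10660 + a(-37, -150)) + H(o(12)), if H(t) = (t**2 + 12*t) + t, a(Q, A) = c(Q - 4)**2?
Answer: 12365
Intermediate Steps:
o(U) = -4*U
a(Q, A) = 25 (a(Q, A) = (-5)**2 = 25)
H(t) = t**2 + 13*t
(10660 + a(-37, -150)) + H(o(12)) = (10660 + 25) + (-4*12)*(13 - 4*12) = 10685 - 48*(13 - 48) = 10685 - 48*(-35) = 10685 + 1680 = 12365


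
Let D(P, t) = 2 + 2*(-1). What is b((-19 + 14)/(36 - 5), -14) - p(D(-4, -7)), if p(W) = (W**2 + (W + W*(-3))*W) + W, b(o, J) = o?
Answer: -5/31 ≈ -0.16129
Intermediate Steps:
D(P, t) = 0 (D(P, t) = 2 - 2 = 0)
p(W) = W - W**2 (p(W) = (W**2 + (W - 3*W)*W) + W = (W**2 + (-2*W)*W) + W = (W**2 - 2*W**2) + W = -W**2 + W = W - W**2)
b((-19 + 14)/(36 - 5), -14) - p(D(-4, -7)) = (-19 + 14)/(36 - 5) - 0*(1 - 1*0) = -5/31 - 0*(1 + 0) = -5*1/31 - 0 = -5/31 - 1*0 = -5/31 + 0 = -5/31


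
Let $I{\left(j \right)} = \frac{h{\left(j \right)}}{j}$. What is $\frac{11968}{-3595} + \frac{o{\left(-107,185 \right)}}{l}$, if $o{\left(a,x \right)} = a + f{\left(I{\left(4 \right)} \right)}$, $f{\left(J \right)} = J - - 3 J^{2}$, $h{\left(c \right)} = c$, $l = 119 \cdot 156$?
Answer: $- \frac{222544237}{66737580} \approx -3.3346$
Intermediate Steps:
$l = 18564$
$I{\left(j \right)} = 1$ ($I{\left(j \right)} = \frac{j}{j} = 1$)
$f{\left(J \right)} = J + 3 J^{2}$
$o{\left(a,x \right)} = 4 + a$ ($o{\left(a,x \right)} = a + 1 \left(1 + 3 \cdot 1\right) = a + 1 \left(1 + 3\right) = a + 1 \cdot 4 = a + 4 = 4 + a$)
$\frac{11968}{-3595} + \frac{o{\left(-107,185 \right)}}{l} = \frac{11968}{-3595} + \frac{4 - 107}{18564} = 11968 \left(- \frac{1}{3595}\right) - \frac{103}{18564} = - \frac{11968}{3595} - \frac{103}{18564} = - \frac{222544237}{66737580}$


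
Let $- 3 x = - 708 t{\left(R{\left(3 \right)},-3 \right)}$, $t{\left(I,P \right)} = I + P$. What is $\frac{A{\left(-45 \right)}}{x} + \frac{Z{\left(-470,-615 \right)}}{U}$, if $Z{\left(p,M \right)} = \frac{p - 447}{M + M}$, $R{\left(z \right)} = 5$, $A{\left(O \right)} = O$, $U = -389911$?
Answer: $- \frac{10791003337}{113183365080} \approx -0.095341$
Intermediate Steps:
$Z{\left(p,M \right)} = \frac{-447 + p}{2 M}$
$x = 472$ ($x = - \frac{\left(-708\right) \left(5 - 3\right)}{3} = - \frac{\left(-708\right) 2}{3} = \left(- \frac{1}{3}\right) \left(-1416\right) = 472$)
$\frac{A{\left(-45 \right)}}{x} + \frac{Z{\left(-470,-615 \right)}}{U} = - \frac{45}{472} + \frac{\frac{1}{2} \frac{1}{-615} \left(-447 - 470\right)}{-389911} = \left(-45\right) \frac{1}{472} + \frac{1}{2} \left(- \frac{1}{615}\right) \left(-917\right) \left(- \frac{1}{389911}\right) = - \frac{45}{472} + \frac{917}{1230} \left(- \frac{1}{389911}\right) = - \frac{45}{472} - \frac{917}{479590530} = - \frac{10791003337}{113183365080}$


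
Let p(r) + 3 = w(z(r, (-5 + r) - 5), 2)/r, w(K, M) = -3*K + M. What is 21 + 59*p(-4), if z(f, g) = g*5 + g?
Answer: -7805/2 ≈ -3902.5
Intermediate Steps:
z(f, g) = 6*g (z(f, g) = 5*g + g = 6*g)
w(K, M) = M - 3*K
p(r) = -3 + (182 - 18*r)/r (p(r) = -3 + (2 - 18*((-5 + r) - 5))/r = -3 + (2 - 18*(-10 + r))/r = -3 + (2 - 3*(-60 + 6*r))/r = -3 + (2 + (180 - 18*r))/r = -3 + (182 - 18*r)/r)
21 + 59*p(-4) = 21 + 59*(-21 + 182/(-4)) = 21 + 59*(-21 + 182*(-1/4)) = 21 + 59*(-21 - 91/2) = 21 + 59*(-133/2) = 21 - 7847/2 = -7805/2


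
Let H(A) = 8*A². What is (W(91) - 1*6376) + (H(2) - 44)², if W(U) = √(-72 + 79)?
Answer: -6232 + √7 ≈ -6229.4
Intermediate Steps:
W(U) = √7
(W(91) - 1*6376) + (H(2) - 44)² = (√7 - 1*6376) + (8*2² - 44)² = (√7 - 6376) + (8*4 - 44)² = (-6376 + √7) + (32 - 44)² = (-6376 + √7) + (-12)² = (-6376 + √7) + 144 = -6232 + √7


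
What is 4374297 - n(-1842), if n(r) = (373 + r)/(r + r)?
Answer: 16114908679/3684 ≈ 4.3743e+6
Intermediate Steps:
n(r) = (373 + r)/(2*r) (n(r) = (373 + r)/((2*r)) = (373 + r)*(1/(2*r)) = (373 + r)/(2*r))
4374297 - n(-1842) = 4374297 - (373 - 1842)/(2*(-1842)) = 4374297 - (-1)*(-1469)/(2*1842) = 4374297 - 1*1469/3684 = 4374297 - 1469/3684 = 16114908679/3684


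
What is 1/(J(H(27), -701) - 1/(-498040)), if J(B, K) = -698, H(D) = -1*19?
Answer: -498040/347631919 ≈ -0.0014327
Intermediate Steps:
H(D) = -19
1/(J(H(27), -701) - 1/(-498040)) = 1/(-698 - 1/(-498040)) = 1/(-698 - 1*(-1/498040)) = 1/(-698 + 1/498040) = 1/(-347631919/498040) = -498040/347631919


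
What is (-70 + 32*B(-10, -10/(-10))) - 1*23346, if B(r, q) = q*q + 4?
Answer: -23256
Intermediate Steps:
B(r, q) = 4 + q² (B(r, q) = q² + 4 = 4 + q²)
(-70 + 32*B(-10, -10/(-10))) - 1*23346 = (-70 + 32*(4 + (-10/(-10))²)) - 1*23346 = (-70 + 32*(4 + (-10*(-⅒))²)) - 23346 = (-70 + 32*(4 + 1²)) - 23346 = (-70 + 32*(4 + 1)) - 23346 = (-70 + 32*5) - 23346 = (-70 + 160) - 23346 = 90 - 23346 = -23256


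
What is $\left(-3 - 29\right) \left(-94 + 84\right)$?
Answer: $320$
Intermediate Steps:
$\left(-3 - 29\right) \left(-94 + 84\right) = \left(-32\right) \left(-10\right) = 320$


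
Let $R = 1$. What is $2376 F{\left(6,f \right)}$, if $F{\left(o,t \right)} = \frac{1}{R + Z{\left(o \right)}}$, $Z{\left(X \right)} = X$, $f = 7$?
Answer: $\frac{2376}{7} \approx 339.43$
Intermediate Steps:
$F{\left(o,t \right)} = \frac{1}{1 + o}$
$2376 F{\left(6,f \right)} = \frac{2376}{1 + 6} = \frac{2376}{7}$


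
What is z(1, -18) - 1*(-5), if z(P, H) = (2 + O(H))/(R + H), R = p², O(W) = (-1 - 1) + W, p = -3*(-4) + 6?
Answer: 84/17 ≈ 4.9412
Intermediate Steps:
p = 18 (p = 12 + 6 = 18)
O(W) = -2 + W
R = 324 (R = 18² = 324)
z(P, H) = H/(324 + H) (z(P, H) = (2 + (-2 + H))/(324 + H) = H/(324 + H))
z(1, -18) - 1*(-5) = -18/(324 - 18) - 1*(-5) = -18/306 + 5 = -18*1/306 + 5 = -1/17 + 5 = 84/17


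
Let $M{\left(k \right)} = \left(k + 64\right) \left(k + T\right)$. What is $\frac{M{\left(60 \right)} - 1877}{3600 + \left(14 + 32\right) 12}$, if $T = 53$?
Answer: $\frac{4045}{1384} \approx 2.9227$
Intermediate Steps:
$M{\left(k \right)} = \left(53 + k\right) \left(64 + k\right)$ ($M{\left(k \right)} = \left(k + 64\right) \left(k + 53\right) = \left(64 + k\right) \left(53 + k\right) = \left(53 + k\right) \left(64 + k\right)$)
$\frac{M{\left(60 \right)} - 1877}{3600 + \left(14 + 32\right) 12} = \frac{\left(3392 + 60^{2} + 117 \cdot 60\right) - 1877}{3600 + \left(14 + 32\right) 12} = \frac{\left(3392 + 3600 + 7020\right) - 1877}{3600 + 46 \cdot 12} = \frac{14012 - 1877}{3600 + 552} = \frac{12135}{4152} = 12135 \cdot \frac{1}{4152} = \frac{4045}{1384}$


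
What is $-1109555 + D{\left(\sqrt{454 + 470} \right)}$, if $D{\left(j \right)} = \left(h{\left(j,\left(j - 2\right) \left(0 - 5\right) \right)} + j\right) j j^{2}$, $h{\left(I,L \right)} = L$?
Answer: $-4524659 + 18480 \sqrt{231} \approx -4.2438 \cdot 10^{6}$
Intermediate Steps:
$D{\left(j \right)} = j^{3} \left(10 - 4 j\right)$ ($D{\left(j \right)} = \left(\left(j - 2\right) \left(0 - 5\right) + j\right) j j^{2} = \left(\left(-2 + j\right) \left(-5\right) + j\right) j^{3} = \left(\left(10 - 5 j\right) + j\right) j^{3} = \left(10 - 4 j\right) j^{3} = j^{3} \left(10 - 4 j\right)$)
$-1109555 + D{\left(\sqrt{454 + 470} \right)} = -1109555 + \left(\sqrt{454 + 470}\right)^{3} \left(10 - 4 \sqrt{454 + 470}\right) = -1109555 + \left(\sqrt{924}\right)^{3} \left(10 - 4 \sqrt{924}\right) = -1109555 + \left(2 \sqrt{231}\right)^{3} \left(10 - 4 \cdot 2 \sqrt{231}\right) = -1109555 + 1848 \sqrt{231} \left(10 - 8 \sqrt{231}\right)$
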